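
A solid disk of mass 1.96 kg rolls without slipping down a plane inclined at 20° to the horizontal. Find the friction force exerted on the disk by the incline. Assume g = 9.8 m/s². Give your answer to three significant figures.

f ≈ 2.19 N

The moment of inertia is (1/2)MR², giving k ≡ I/(MR²) = 0.5.
Newton's second law down the slope: Mg sinθ − f = Ma. The torque equation fR = Iα (with α = a/R) gives f = kMa.
Combining, a = g sinθ/(1+k) and f = kMa = kMg sinθ/(1+k).
f = 0.5 × 1.96 × 9.8 × sin20° / 1.5 ≈ 2.19 N.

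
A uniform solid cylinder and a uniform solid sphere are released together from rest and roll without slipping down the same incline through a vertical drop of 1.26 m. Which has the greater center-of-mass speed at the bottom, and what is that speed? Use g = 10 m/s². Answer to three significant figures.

the uniform solid sphere, at v ≈ 4.24 m/s

For rolling without slipping, Mgh = ½(1+k)Mv² where k = I/(MR²), so v = √(2gh/(1+k)).
Uniform solid cylinder: k = 0.5, giving v = √(2×10×1.26/1.5) = 4.099 m/s.
Uniform solid sphere: k = 0.4, giving v = √(2×10×1.26/1.4) = 4.243 m/s.
The smaller k wins: the uniform solid sphere, at ≈ 4.24 m/s.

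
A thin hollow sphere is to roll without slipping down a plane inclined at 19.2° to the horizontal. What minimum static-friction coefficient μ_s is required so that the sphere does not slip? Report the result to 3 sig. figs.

Here I = (2/3)MR², so the shape factor k = I/(MR²) = 2/3.
Translational: Mg sinθ − f = Ma. Rotational about the CM: fR = Iα = kMRa, so f = kMa.
These give a = g sinθ/(1+k) and the required friction f = kMg sinθ/(1+k).
With N = Mg cosθ, the no-slip condition f ≤ μN gives μ_min = f/N = k tanθ/(1+k).
μ_min = (2/3) × tan19.2° / 1.667 ≈ 0.139.

μ_min ≈ 0.139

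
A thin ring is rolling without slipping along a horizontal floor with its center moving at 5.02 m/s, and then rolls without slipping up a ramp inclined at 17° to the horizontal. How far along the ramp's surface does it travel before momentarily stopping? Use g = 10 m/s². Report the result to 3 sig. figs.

With I = MR², the ratio k = I/(MR²) is 1.
Pure rolling means v = ωR; then KE = ½Mv² + ½I(v/R)² = ½(1+k)Mv² = Mv².
Setting this equal to Mgh gives the vertical rise h = (1+k)v₀²/(2g) = 2×5.02²/(2×10) = 2.52 m.
Along the incline, d = h/sinθ = 2.52/sin17° ≈ 8.62 m.

d ≈ 8.62 m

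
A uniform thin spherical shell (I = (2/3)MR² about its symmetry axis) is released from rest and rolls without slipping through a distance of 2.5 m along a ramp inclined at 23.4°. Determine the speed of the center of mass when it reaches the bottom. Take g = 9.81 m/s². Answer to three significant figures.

v ≈ 3.42 m/s

Here I = (2/3)MR², so the shape factor k = I/(MR²) = 2/3.
Since it rolls without slipping, ω = v/R and KE = ½Mv² + ½Iω² = ½(1+k)Mv² = (5/6)Mv².
The vertical drop is h = L sinθ = 2.5 × sin23.4° = 0.9929 m.
Energy conservation: Mgh = (5/6)Mv², so v = √(2gh/(1+k)) = √(2 × 9.81 × 0.9929 / 1.667) ≈ 3.42 m/s.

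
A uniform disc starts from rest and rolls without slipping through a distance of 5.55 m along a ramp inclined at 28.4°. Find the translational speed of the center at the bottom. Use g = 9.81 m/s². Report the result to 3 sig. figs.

v ≈ 5.88 m/s

With I = (1/2)MR², the ratio k = I/(MR²) is 0.5.
Pure rolling means v = ωR; then KE = ½Mv² + ½I(v/R)² = ½(1+k)Mv² = (3/4)Mv².
The vertical drop is h = L sinθ = 5.55 × sin28.4° = 2.64 m.
Setting Mgh = (3/4)Mv² gives v = √(2gh/(1+k)) = √(2·9.81·2.64/1.5) ≈ 5.88 m/s.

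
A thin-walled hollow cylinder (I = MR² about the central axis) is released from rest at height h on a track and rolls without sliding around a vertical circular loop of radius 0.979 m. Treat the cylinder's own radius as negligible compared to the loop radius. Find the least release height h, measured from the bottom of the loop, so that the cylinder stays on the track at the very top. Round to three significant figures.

Here I = MR², so the shape factor k = I/(MR²) = 1.
At the top, contact is just lost when gravity alone supplies the centripetal force: Mg = Mv_top²/r, i.e. v_top² = gr.
With ω = v/R, the kinetic energy at speed v is ½(1+k)Mv² = Mv².
Energy conservation from release (height h) to the top (height 2r): Mgh = Mg(2r) + M·gr.
Thus h_min = 2r + (1+k)r/2 = r(2 + 2/2) = 0.979 × 3 ≈ 2.94 m.

h_min ≈ 2.94 m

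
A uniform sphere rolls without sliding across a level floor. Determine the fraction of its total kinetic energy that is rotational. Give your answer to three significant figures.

With I = (2/5)MR², the ratio k = I/(MR²) is 0.4.
Since ω = v/R, the translational part is ½Mv² and the rotational part is ½I(v/R)² = ½kMv²; the total is ½(1+k)Mv².
The rotational fraction is therefore k/(1+k) = 0.4/1.4 ≈ 0.286.

fraction ≈ 0.286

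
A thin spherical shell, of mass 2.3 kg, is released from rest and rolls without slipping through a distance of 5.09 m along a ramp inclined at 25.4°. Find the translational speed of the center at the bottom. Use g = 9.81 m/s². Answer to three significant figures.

v ≈ 5.07 m/s

Here I = (2/3)MR², so the shape factor k = I/(MR²) = 2/3.
The rolling condition ω = v/R makes the rotational term ½I(v/R)² = ½kMv², so KE_total = ½(1+k)Mv² = (5/6)Mv².
The vertical drop is h = L sinθ = 5.09 × sin25.4° = 2.183 m.
Energy conservation: Mgh = (5/6)Mv², so v = √(2gh/(1+k)) = √(2 × 9.81 × 2.183 / 1.667) ≈ 5.07 m/s.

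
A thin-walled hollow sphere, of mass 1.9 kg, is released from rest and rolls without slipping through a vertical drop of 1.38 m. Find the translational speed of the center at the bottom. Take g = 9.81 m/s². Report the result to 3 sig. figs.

The moment of inertia is (2/3)MR², giving k ≡ I/(MR²) = 2/3.
Rolling without slipping gives ω = v/R, so the total kinetic energy is ½Mv² + ½Iω² = ½(1+k)Mv² = (5/6)Mv².
Setting Mgh = (5/6)Mv² gives v = √(2gh/(1+k)) = √(2·9.81·1.38/1.667) ≈ 4.03 m/s.

v ≈ 4.03 m/s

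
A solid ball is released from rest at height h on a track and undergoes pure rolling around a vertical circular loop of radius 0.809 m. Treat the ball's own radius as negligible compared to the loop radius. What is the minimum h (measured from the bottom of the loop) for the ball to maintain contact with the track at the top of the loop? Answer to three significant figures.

h_min ≈ 2.18 m

With I = (2/5)MR², the ratio k = I/(MR²) is 0.4.
At the top of the loop, the minimum-contact condition is Mg = Mv_top²/r, so v_top² = gr.
With ω = v/R, the kinetic energy at speed v is ½(1+k)Mv² = (7/10)Mv².
Energy conservation from release (height h) to the top (height 2r): Mgh = Mg(2r) + (7/10)M·gr.
Thus h_min = 2r + (1+k)r/2 = r(2 + 1.4/2) = 0.809 × 2.7 ≈ 2.18 m.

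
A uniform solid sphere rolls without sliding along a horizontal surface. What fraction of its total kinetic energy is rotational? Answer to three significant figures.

fraction ≈ 0.286

For this body I = (2/5)MR², i.e. k = I/(MR²) = 0.4.
With ω = v/R, KE_trans = ½Mv² and KE_rot = ½Iω² = ½kMv², so KE_total = ½(1+k)Mv².
The rotational fraction is therefore k/(1+k) = 0.4/1.4 ≈ 0.286.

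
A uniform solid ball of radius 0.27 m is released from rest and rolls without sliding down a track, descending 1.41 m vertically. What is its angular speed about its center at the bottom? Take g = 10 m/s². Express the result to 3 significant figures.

ω ≈ 16.6 rad/s

For this body I = (2/5)MR², i.e. k = I/(MR²) = 0.4.
Rolling without slipping gives ω = v/R, so the total kinetic energy is ½Mv² + ½Iω² = ½(1+k)Mv² = (7/10)Mv².
Energy conservation Mgh = ½(1+k)Mv² gives v = √(2gh/(1+k)) = √(2 × 10 × 1.41 / 1.4) = 4.488 m/s.
Then ω = v/R = 4.488 / 0.27 ≈ 16.6 rad/s.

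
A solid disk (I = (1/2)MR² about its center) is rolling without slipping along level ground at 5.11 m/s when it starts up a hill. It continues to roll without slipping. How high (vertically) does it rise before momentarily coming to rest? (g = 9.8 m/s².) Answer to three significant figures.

h ≈ 2.00 m

Here I = (1/2)MR², so the shape factor k = I/(MR²) = 0.5.
The rolling condition ω = v/R makes the rotational term ½I(v/R)² = ½kMv², so KE_total = ½(1+k)Mv² = (3/4)Mv².
All of this converts to potential energy at the highest point: (3/4)Mv₀² = Mgh.
Thus h = (1+k)v₀²/(2g) = 1.5 × 5.11² / (2 × 9.8) ≈ 2.00 m.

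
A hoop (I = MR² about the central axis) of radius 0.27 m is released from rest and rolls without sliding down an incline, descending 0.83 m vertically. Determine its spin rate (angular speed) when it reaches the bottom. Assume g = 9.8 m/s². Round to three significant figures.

ω ≈ 10.6 rad/s

With I = MR², the ratio k = I/(MR²) is 1.
Rolling without slipping gives ω = v/R, so the total kinetic energy is ½Mv² + ½Iω² = ½(1+k)Mv² = Mv².
Energy conservation Mgh = ½(1+k)Mv² gives v = √(2gh/(1+k)) = √(2 × 9.8 × 0.83 / 2) = 2.852 m/s.
Then ω = v/R = 2.852 / 0.27 ≈ 10.6 rad/s.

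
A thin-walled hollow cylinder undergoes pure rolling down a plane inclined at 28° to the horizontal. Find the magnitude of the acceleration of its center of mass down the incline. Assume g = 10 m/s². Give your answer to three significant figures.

a ≈ 2.35 m/s²

The moment of inertia is MR², giving k ≡ I/(MR²) = 1.
Along the incline Mg sinθ − f = Ma, and torque about the center fR = Iα = kMR²(a/R) gives f = kMa.
Eliminating f: Mg sinθ = (1+k)Ma, so a = g sinθ/(1+k) = 10 × sin28° / 2 ≈ 2.35 m/s².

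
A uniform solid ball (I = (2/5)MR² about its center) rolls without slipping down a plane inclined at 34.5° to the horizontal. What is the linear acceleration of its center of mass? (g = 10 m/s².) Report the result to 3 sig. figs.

Here I = (2/5)MR², so the shape factor k = I/(MR²) = 0.4.
Along the incline Mg sinθ − f = Ma, and torque about the center fR = Iα = kMR²(a/R) gives f = kMa.
Eliminating f: Mg sinθ = (1+k)Ma, so a = g sinθ/(1+k) = 10 × sin34.5° / 1.4 ≈ 4.05 m/s².

a ≈ 4.05 m/s²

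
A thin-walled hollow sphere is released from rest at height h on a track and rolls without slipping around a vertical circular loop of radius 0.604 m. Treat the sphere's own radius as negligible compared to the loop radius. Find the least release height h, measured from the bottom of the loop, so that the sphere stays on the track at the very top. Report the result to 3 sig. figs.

h_min ≈ 1.71 m

For this body I = (2/3)MR², i.e. k = I/(MR²) = 2/3.
At the top, contact is just lost when gravity alone supplies the centripetal force: Mg = Mv_top²/r, i.e. v_top² = gr.
With ω = v/R, the kinetic energy at speed v is ½(1+k)Mv² = (5/6)Mv².
Energy conservation from release (height h) to the top (height 2r): Mgh = Mg(2r) + (5/6)M·gr.
Thus h_min = 2r + (1+k)r/2 = r(2 + 1.667/2) = 0.604 × 2.833 ≈ 1.71 m.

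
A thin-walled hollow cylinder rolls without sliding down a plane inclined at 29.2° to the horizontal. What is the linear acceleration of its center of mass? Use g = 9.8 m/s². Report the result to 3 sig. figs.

a ≈ 2.39 m/s²

For this body I = MR², i.e. k = I/(MR²) = 1.
Translational: Mg sinθ − f = Ma. Rotational about the CM: fR = Iα = kMRa, so f = kMa.
Eliminating f: Mg sinθ = (1+k)Ma, so a = g sinθ/(1+k) = 9.8 × sin29.2° / 2 ≈ 2.39 m/s².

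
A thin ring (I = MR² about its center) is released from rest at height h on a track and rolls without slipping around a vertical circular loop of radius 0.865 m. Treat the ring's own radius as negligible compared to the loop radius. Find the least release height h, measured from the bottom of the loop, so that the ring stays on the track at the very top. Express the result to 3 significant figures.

With I = MR², the ratio k = I/(MR²) is 1.
At the top of the loop, the minimum-contact condition is Mg = Mv_top²/r, so v_top² = gr.
With ω = v/R, the kinetic energy at speed v is ½(1+k)Mv² = Mv².
Energy conservation from release (height h) to the top (height 2r): Mgh = Mg(2r) + M·gr.
Thus h_min = 2r + (1+k)r/2 = r(2 + 2/2) = 0.865 × 3 ≈ 2.60 m.

h_min ≈ 2.60 m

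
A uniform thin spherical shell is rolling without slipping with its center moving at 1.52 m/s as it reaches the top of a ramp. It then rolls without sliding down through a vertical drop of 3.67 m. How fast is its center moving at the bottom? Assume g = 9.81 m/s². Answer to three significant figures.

v ≈ 6.75 m/s

Here I = (2/3)MR², so the shape factor k = I/(MR²) = 2/3.
Rolling without slipping gives ω = v/R, so the total kinetic energy is ½Mv² + ½Iω² = ½(1+k)Mv² = (5/6)Mv².
Conserving energy between top and bottom: (5/6)Mv² = (5/6)Mv₀² + Mgh, hence v² = v₀² + 2gh/(1+k).
v = √(1.52² + 2×9.81×3.67/1.667) = √45.51 ≈ 6.75 m/s.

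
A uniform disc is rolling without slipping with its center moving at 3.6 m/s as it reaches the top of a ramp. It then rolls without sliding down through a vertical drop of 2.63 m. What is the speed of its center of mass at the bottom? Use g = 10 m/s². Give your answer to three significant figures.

v ≈ 6.93 m/s

With I = (1/2)MR², the ratio k = I/(MR²) is 0.5.
Since it rolls without slipping, ω = v/R and KE = ½Mv² + ½Iω² = ½(1+k)Mv² = (3/4)Mv².
Energy conservation: (3/4)Mv₀² + Mgh = (3/4)Mv², so v² = v₀² + 2gh/(1+k).
v = √(3.6² + 2×10×2.63/1.5) = √48.03 ≈ 6.93 m/s.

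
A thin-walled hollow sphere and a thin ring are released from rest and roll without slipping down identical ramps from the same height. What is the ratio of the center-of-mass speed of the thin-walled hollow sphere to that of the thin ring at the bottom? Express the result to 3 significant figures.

Each satisfies Mgh = ½(1+k)Mv² with k = I/(MR²), so v ∝ 1/√(1+k).
For the thin-walled hollow sphere k = 2/3; for the thin ring k = 1.
v₁/v₂ = √((1+k₂)/(1+k₁)) = √(2/1.667) ≈ 1.10.

v_ratio ≈ 1.10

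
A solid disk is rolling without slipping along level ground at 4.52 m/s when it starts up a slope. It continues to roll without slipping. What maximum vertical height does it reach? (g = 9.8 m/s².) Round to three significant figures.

Here I = (1/2)MR², so the shape factor k = I/(MR²) = 0.5.
The rolling condition ω = v/R makes the rotational term ½I(v/R)² = ½kMv², so KE_total = ½(1+k)Mv² = (3/4)Mv².
All of this converts to potential energy at the highest point: (3/4)Mv₀² = Mgh.
Thus h = (1+k)v₀²/(2g) = 1.5 × 4.52² / (2 × 9.8) ≈ 1.56 m.

h ≈ 1.56 m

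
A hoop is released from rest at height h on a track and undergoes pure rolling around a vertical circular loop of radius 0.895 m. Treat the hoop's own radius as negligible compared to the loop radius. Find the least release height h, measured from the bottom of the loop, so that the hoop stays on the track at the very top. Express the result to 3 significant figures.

h_min ≈ 2.69 m

With I = MR², the ratio k = I/(MR²) is 1.
At the top of the loop, the minimum-contact condition is Mg = Mv_top²/r, so v_top² = gr.
With ω = v/R, the kinetic energy at speed v is ½(1+k)Mv² = Mv².
Energy conservation from release (height h) to the top (height 2r): Mgh = Mg(2r) + M·gr.
Thus h_min = 2r + (1+k)r/2 = r(2 + 2/2) = 0.895 × 3 ≈ 2.69 m.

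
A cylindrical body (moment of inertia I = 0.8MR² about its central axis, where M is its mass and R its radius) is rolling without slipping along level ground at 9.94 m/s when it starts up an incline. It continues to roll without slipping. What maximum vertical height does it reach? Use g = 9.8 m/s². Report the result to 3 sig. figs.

h ≈ 9.07 m

For this body I = 0.8MR², i.e. k = I/(MR²) = 0.8.
Since it rolls without slipping, ω = v/R and KE = ½Mv² + ½Iω² = ½(1+k)Mv² = (9/10)Mv².
All of this converts to potential energy at the highest point: (9/10)Mv₀² = Mgh.
Thus h = (1+k)v₀²/(2g) = 1.8 × 9.94² / (2 × 9.8) ≈ 9.07 m.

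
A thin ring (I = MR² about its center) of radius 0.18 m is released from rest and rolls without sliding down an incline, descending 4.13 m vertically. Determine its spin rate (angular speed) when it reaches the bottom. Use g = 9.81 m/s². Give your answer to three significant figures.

ω ≈ 35.4 rad/s

The moment of inertia is MR², giving k ≡ I/(MR²) = 1.
Rolling without slipping gives ω = v/R, so the total kinetic energy is ½Mv² + ½Iω² = ½(1+k)Mv² = Mv².
Energy conservation Mgh = ½(1+k)Mv² gives v = √(2gh/(1+k)) = √(2 × 9.81 × 4.13 / 2) = 6.365 m/s.
Then ω = v/R = 6.365 / 0.18 ≈ 35.4 rad/s.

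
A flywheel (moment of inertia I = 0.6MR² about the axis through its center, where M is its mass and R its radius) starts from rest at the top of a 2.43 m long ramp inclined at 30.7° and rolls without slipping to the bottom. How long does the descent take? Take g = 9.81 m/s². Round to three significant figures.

t ≈ 1.25 s

With I = 0.6MR², the ratio k = I/(MR²) is 0.6.
Along the incline Mg sinθ − f = Ma, and torque about the center fR = Iα = kMR²(a/R) gives f = kMa.
Hence a = g sinθ/(1+k) = 9.81×sin30.7°/1.6 = 3.13 m/s².
With constant a from rest, t = √(2L/a) = √(2·2.43/3.13) ≈ 1.25 s.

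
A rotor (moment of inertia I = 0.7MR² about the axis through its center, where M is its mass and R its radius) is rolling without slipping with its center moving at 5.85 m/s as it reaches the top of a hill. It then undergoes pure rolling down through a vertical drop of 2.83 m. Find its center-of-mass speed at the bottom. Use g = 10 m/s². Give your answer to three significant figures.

v ≈ 8.22 m/s

Here I = 0.7MR², so the shape factor k = I/(MR²) = 0.7.
Pure rolling means v = ωR; then KE = ½Mv² + ½I(v/R)² = ½(1+k)Mv² = (17/20)Mv².
Conserving energy between top and bottom: (17/20)Mv² = (17/20)Mv₀² + Mgh, hence v² = v₀² + 2gh/(1+k).
v = √(5.85² + 2×10×2.83/1.7) = √67.52 ≈ 8.22 m/s.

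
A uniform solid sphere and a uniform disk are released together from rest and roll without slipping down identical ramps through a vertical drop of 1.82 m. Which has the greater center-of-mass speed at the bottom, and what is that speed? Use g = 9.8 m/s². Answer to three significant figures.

For rolling without slipping, Mgh = ½(1+k)Mv² where k = I/(MR²), so v = √(2gh/(1+k)).
Uniform solid sphere: k = 0.4, giving v = √(2×9.8×1.82/1.4) = 5.048 m/s.
Uniform disk: k = 0.5, giving v = √(2×9.8×1.82/1.5) = 4.877 m/s.
The smaller k wins: the uniform solid sphere, at ≈ 5.05 m/s.

the uniform solid sphere, at v ≈ 5.05 m/s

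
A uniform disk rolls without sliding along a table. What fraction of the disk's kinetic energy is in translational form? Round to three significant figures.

fraction ≈ 0.667

Here I = (1/2)MR², so the shape factor k = I/(MR²) = 0.5.
With ω = v/R, KE_trans = ½Mv² and KE_rot = ½Iω² = ½kMv², so KE_total = ½(1+k)Mv².
The translational fraction is therefore 1/(1+k) = 1/1.5 ≈ 0.667.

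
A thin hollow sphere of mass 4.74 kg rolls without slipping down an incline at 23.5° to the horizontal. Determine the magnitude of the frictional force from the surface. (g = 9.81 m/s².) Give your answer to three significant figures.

f ≈ 7.42 N

The moment of inertia is (2/3)MR², giving k ≡ I/(MR²) = 2/3.
Translational: Mg sinθ − f = Ma. Rotational about the CM: fR = Iα = kMRa, so f = kMa.
Combining, a = g sinθ/(1+k) and f = kMa = kMg sinθ/(1+k).
f = (2/3) × 4.74 × 9.81 × sin23.5° / 1.667 ≈ 7.42 N.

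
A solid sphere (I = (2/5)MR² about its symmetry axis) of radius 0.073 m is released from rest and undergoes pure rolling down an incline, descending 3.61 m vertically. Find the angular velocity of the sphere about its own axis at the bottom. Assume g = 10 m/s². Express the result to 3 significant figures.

Here I = (2/5)MR², so the shape factor k = I/(MR²) = 0.4.
Since it rolls without slipping, ω = v/R and KE = ½Mv² + ½Iω² = ½(1+k)Mv² = (7/10)Mv².
Energy conservation Mgh = ½(1+k)Mv² gives v = √(2gh/(1+k)) = √(2 × 10 × 3.61 / 1.4) = 7.181 m/s.
Then ω = v/R = 7.181 / 0.073 ≈ 98.4 rad/s.

ω ≈ 98.4 rad/s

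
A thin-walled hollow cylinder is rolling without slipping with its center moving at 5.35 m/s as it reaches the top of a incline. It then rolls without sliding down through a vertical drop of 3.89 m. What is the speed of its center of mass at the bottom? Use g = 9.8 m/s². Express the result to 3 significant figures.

Here I = MR², so the shape factor k = I/(MR²) = 1.
Pure rolling means v = ωR; then KE = ½Mv² + ½I(v/R)² = ½(1+k)Mv² = Mv².
Energy conservation: Mv₀² + Mgh = Mv², so v² = v₀² + 2gh/(1+k).
v = √(5.35² + 2×9.8×3.89/2) = √66.74 ≈ 8.17 m/s.

v ≈ 8.17 m/s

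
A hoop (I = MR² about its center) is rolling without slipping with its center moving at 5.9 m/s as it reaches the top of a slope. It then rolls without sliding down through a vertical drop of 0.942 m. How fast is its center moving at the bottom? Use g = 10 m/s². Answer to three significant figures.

For this body I = MR², i.e. k = I/(MR²) = 1.
Since it rolls without slipping, ω = v/R and KE = ½Mv² + ½Iω² = ½(1+k)Mv² = Mv².
Energy conservation: Mv₀² + Mgh = Mv², so v² = v₀² + 2gh/(1+k).
v = √(5.9² + 2×10×0.942/2) = √44.23 ≈ 6.65 m/s.

v ≈ 6.65 m/s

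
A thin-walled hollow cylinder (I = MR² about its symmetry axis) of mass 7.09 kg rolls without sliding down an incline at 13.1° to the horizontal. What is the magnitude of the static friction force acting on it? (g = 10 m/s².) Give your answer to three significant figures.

With I = MR², the ratio k = I/(MR²) is 1.
Along the incline Mg sinθ − f = Ma, and torque about the center fR = Iα = kMR²(a/R) gives f = kMa.
Combining, a = g sinθ/(1+k) and f = kMa = kMg sinθ/(1+k).
f = 1 × 7.09 × 10 × sin13.1° / 2 ≈ 8.03 N.

f ≈ 8.03 N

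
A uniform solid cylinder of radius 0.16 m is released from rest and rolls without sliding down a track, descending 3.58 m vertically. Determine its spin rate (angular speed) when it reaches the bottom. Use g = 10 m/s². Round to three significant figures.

For this body I = (1/2)MR², i.e. k = I/(MR²) = 0.5.
The rolling condition ω = v/R makes the rotational term ½I(v/R)² = ½kMv², so KE_total = ½(1+k)Mv² = (3/4)Mv².
Energy conservation Mgh = ½(1+k)Mv² gives v = √(2gh/(1+k)) = √(2 × 10 × 3.58 / 1.5) = 6.909 m/s.
Then ω = v/R = 6.909 / 0.16 ≈ 43.2 rad/s.

ω ≈ 43.2 rad/s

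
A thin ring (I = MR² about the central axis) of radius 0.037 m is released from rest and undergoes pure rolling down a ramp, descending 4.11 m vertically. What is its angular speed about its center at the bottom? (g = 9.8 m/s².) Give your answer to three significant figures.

ω ≈ 172 rad/s

The moment of inertia is MR², giving k ≡ I/(MR²) = 1.
The rolling condition ω = v/R makes the rotational term ½I(v/R)² = ½kMv², so KE_total = ½(1+k)Mv² = Mv².
Energy conservation Mgh = ½(1+k)Mv² gives v = √(2gh/(1+k)) = √(2 × 9.8 × 4.11 / 2) = 6.346 m/s.
The angular speed follows from ω = v/R = 6.346/0.037 ≈ 172 rad/s.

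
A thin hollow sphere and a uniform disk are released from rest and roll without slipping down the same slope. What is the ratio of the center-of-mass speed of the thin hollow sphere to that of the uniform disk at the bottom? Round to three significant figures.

Each satisfies Mgh = ½(1+k)Mv² with k = I/(MR²), so v ∝ 1/√(1+k).
For the thin hollow sphere k = 2/3; for the uniform disk k = 0.5.
v₁/v₂ = √((1+k₂)/(1+k₁)) = √(1.5/1.667) ≈ 0.949.

v_ratio ≈ 0.949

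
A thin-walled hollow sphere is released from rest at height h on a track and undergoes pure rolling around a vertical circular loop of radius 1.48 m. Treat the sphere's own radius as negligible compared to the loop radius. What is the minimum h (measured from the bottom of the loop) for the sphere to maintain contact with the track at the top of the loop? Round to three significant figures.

The moment of inertia is (2/3)MR², giving k ≡ I/(MR²) = 2/3.
At the top of the loop, the minimum-contact condition is Mg = Mv_top²/r, so v_top² = gr.
With ω = v/R, the kinetic energy at speed v is ½(1+k)Mv² = (5/6)Mv².
Energy conservation from release (height h) to the top (height 2r): Mgh = Mg(2r) + (5/6)M·gr.
Thus h_min = 2r + (1+k)r/2 = r(2 + 1.667/2) = 1.48 × 2.833 ≈ 4.19 m.

h_min ≈ 4.19 m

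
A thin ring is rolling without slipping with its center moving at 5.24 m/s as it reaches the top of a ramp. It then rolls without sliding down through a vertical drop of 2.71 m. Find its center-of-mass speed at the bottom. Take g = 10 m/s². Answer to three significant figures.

v ≈ 7.39 m/s

With I = MR², the ratio k = I/(MR²) is 1.
Since it rolls without slipping, ω = v/R and KE = ½Mv² + ½Iω² = ½(1+k)Mv² = Mv².
Energy conservation: Mv₀² + Mgh = Mv², so v² = v₀² + 2gh/(1+k).
v = √(5.24² + 2×10×2.71/2) = √54.56 ≈ 7.39 m/s.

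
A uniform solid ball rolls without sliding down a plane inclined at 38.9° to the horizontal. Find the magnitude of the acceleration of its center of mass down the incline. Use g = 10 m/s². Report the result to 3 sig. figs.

a ≈ 4.49 m/s²

Here I = (2/5)MR², so the shape factor k = I/(MR²) = 0.4.
Along the incline Mg sinθ − f = Ma, and torque about the center fR = Iα = kMR²(a/R) gives f = kMa.
Eliminating f: Mg sinθ = (1+k)Ma, so a = g sinθ/(1+k) = 10 × sin38.9° / 1.4 ≈ 4.49 m/s².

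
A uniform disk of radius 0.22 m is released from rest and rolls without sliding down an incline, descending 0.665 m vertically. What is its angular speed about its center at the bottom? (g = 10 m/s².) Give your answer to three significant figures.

ω ≈ 13.5 rad/s

For this body I = (1/2)MR², i.e. k = I/(MR²) = 0.5.
Pure rolling means v = ωR; then KE = ½Mv² + ½I(v/R)² = ½(1+k)Mv² = (3/4)Mv².
Energy conservation Mgh = ½(1+k)Mv² gives v = √(2gh/(1+k)) = √(2 × 10 × 0.665 / 1.5) = 2.978 m/s.
Then ω = v/R = 2.978 / 0.22 ≈ 13.5 rad/s.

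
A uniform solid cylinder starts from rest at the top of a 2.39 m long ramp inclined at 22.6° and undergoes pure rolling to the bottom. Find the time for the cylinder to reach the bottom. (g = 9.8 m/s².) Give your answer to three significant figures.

With I = (1/2)MR², the ratio k = I/(MR²) is 0.5.
Translational: Mg sinθ − f = Ma. Rotational about the CM: fR = Iα = kMRa, so f = kMa.
Hence a = g sinθ/(1+k) = 9.8×sin22.6°/1.5 = 2.511 m/s².
Starting from rest, L = ½at², so t = √(2L/a) = √(2×2.39/2.511) ≈ 1.38 s.

t ≈ 1.38 s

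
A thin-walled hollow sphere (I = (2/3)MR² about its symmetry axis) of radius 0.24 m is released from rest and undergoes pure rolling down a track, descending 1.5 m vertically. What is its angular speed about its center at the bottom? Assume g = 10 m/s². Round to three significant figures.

Here I = (2/3)MR², so the shape factor k = I/(MR²) = 2/3.
Since it rolls without slipping, ω = v/R and KE = ½Mv² + ½Iω² = ½(1+k)Mv² = (5/6)Mv².
Energy conservation Mgh = ½(1+k)Mv² gives v = √(2gh/(1+k)) = √(2 × 10 × 1.5 / 1.667) = 4.243 m/s.
The angular speed follows from ω = v/R = 4.243/0.24 ≈ 17.7 rad/s.

ω ≈ 17.7 rad/s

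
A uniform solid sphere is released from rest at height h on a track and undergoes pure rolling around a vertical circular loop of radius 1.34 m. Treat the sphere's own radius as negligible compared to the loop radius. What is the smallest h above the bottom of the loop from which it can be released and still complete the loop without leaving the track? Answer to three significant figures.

h_min ≈ 3.62 m

With I = (2/5)MR², the ratio k = I/(MR²) is 0.4.
At the top of the loop, the minimum-contact condition is Mg = Mv_top²/r, so v_top² = gr.
With ω = v/R, the kinetic energy at speed v is ½(1+k)Mv² = (7/10)Mv².
Energy conservation from release (height h) to the top (height 2r): Mgh = Mg(2r) + (7/10)M·gr.
Thus h_min = 2r + (1+k)r/2 = r(2 + 1.4/2) = 1.34 × 2.7 ≈ 3.62 m.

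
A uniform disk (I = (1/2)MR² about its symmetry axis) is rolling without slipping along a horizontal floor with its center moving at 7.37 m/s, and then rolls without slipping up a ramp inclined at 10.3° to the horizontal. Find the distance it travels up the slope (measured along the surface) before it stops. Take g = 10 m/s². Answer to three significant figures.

The moment of inertia is (1/2)MR², giving k ≡ I/(MR²) = 0.5.
The rolling condition ω = v/R makes the rotational term ½I(v/R)² = ½kMv², so KE_total = ½(1+k)Mv² = (3/4)Mv².
Setting this equal to Mgh gives the vertical rise h = (1+k)v₀²/(2g) = 1.5×7.37²/(2×10) = 4.074 m.
Along the incline, d = h/sinθ = 4.074/sin10.3° ≈ 22.8 m.

d ≈ 22.8 m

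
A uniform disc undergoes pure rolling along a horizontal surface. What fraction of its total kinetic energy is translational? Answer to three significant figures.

fraction ≈ 0.667

For this body I = (1/2)MR², i.e. k = I/(MR²) = 0.5.
With ω = v/R, KE_trans = ½Mv² and KE_rot = ½Iω² = ½kMv², so KE_total = ½(1+k)Mv².
The translational fraction is therefore 1/(1+k) = 1/1.5 ≈ 0.667.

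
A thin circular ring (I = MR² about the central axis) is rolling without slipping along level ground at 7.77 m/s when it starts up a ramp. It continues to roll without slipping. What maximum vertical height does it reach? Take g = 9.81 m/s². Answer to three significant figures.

Here I = MR², so the shape factor k = I/(MR²) = 1.
The rolling condition ω = v/R makes the rotational term ½I(v/R)² = ½kMv², so KE_total = ½(1+k)Mv² = Mv².
At the top the kinetic energy is zero, so Mv₀² = Mgh.
Thus h = (1+k)v₀²/(2g) = 2 × 7.77² / (2 × 9.81) ≈ 6.15 m.

h ≈ 6.15 m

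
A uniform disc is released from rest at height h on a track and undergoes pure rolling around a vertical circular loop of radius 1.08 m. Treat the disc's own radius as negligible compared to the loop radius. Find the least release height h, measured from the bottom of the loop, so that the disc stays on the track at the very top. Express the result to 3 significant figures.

With I = (1/2)MR², the ratio k = I/(MR²) is 0.5.
At the top, contact is just lost when gravity alone supplies the centripetal force: Mg = Mv_top²/r, i.e. v_top² = gr.
With ω = v/R, the kinetic energy at speed v is ½(1+k)Mv² = (3/4)Mv².
Energy conservation from release (height h) to the top (height 2r): Mgh = Mg(2r) + (3/4)M·gr.
Thus h_min = 2r + (1+k)r/2 = r(2 + 1.5/2) = 1.08 × 2.75 ≈ 2.97 m.

h_min ≈ 2.97 m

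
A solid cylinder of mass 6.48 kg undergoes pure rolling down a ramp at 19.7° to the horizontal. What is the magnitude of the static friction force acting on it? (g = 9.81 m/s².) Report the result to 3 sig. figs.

f ≈ 7.14 N

For this body I = (1/2)MR², i.e. k = I/(MR²) = 0.5.
Along the incline Mg sinθ − f = Ma, and torque about the center fR = Iα = kMR²(a/R) gives f = kMa.
Combining, a = g sinθ/(1+k) and f = kMa = kMg sinθ/(1+k).
f = 0.5 × 6.48 × 9.81 × sin19.7° / 1.5 ≈ 7.14 N.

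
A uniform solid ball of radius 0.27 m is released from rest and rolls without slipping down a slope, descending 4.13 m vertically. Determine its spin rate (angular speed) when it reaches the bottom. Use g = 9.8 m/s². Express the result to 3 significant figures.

ω ≈ 28.2 rad/s

For this body I = (2/5)MR², i.e. k = I/(MR²) = 0.4.
Pure rolling means v = ωR; then KE = ½Mv² + ½I(v/R)² = ½(1+k)Mv² = (7/10)Mv².
Energy conservation Mgh = ½(1+k)Mv² gives v = √(2gh/(1+k)) = √(2 × 9.8 × 4.13 / 1.4) = 7.604 m/s.
Then ω = v/R = 7.604 / 0.27 ≈ 28.2 rad/s.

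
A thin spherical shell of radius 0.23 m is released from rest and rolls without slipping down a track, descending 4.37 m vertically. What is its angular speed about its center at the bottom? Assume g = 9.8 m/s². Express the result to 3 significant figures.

Here I = (2/3)MR², so the shape factor k = I/(MR²) = 2/3.
Rolling without slipping gives ω = v/R, so the total kinetic energy is ½Mv² + ½Iω² = ½(1+k)Mv² = (5/6)Mv².
Energy conservation Mgh = ½(1+k)Mv² gives v = √(2gh/(1+k)) = √(2 × 9.8 × 4.37 / 1.667) = 7.169 m/s.
Then ω = v/R = 7.169 / 0.23 ≈ 31.2 rad/s.

ω ≈ 31.2 rad/s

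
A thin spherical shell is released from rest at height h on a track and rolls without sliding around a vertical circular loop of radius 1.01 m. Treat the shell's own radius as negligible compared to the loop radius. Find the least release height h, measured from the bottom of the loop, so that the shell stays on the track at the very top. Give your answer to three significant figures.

The moment of inertia is (2/3)MR², giving k ≡ I/(MR²) = 2/3.
At the top, contact is just lost when gravity alone supplies the centripetal force: Mg = Mv_top²/r, i.e. v_top² = gr.
With ω = v/R, the kinetic energy at speed v is ½(1+k)Mv² = (5/6)Mv².
Energy conservation from release (height h) to the top (height 2r): Mgh = Mg(2r) + (5/6)M·gr.
Thus h_min = 2r + (1+k)r/2 = r(2 + 1.667/2) = 1.01 × 2.833 ≈ 2.86 m.

h_min ≈ 2.86 m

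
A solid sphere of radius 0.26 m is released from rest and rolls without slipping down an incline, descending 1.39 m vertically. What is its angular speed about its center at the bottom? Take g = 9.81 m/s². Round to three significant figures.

Here I = (2/5)MR², so the shape factor k = I/(MR²) = 0.4.
Rolling without slipping gives ω = v/R, so the total kinetic energy is ½Mv² + ½Iω² = ½(1+k)Mv² = (7/10)Mv².
Energy conservation Mgh = ½(1+k)Mv² gives v = √(2gh/(1+k)) = √(2 × 9.81 × 1.39 / 1.4) = 4.414 m/s.
Then ω = v/R = 4.414 / 0.26 ≈ 17.0 rad/s.

ω ≈ 17.0 rad/s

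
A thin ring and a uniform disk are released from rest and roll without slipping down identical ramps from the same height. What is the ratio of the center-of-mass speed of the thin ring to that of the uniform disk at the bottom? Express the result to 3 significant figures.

v_ratio ≈ 0.866

Each satisfies Mgh = ½(1+k)Mv² with k = I/(MR²), so v ∝ 1/√(1+k).
For the thin ring k = 1; for the uniform disk k = 0.5.
v₁/v₂ = √((1+k₂)/(1+k₁)) = √(1.5/2) ≈ 0.866.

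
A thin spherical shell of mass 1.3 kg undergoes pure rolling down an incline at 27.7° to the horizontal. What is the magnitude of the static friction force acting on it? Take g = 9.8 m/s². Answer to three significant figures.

The moment of inertia is (2/3)MR², giving k ≡ I/(MR²) = 2/3.
Newton's second law down the slope: Mg sinθ − f = Ma. The torque equation fR = Iα (with α = a/R) gives f = kMa.
Combining, a = g sinθ/(1+k) and f = kMa = kMg sinθ/(1+k).
f = (2/3) × 1.3 × 9.8 × sin27.7° / 1.667 ≈ 2.37 N.

f ≈ 2.37 N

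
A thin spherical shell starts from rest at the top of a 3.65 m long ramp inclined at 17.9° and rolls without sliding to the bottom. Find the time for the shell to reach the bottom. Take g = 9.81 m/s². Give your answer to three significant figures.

t ≈ 2.01 s

For this body I = (2/3)MR², i.e. k = I/(MR²) = 2/3.
Newton's second law down the slope: Mg sinθ − f = Ma. The torque equation fR = Iα (with α = a/R) gives f = kMa.
Hence a = g sinθ/(1+k) = 9.81×sin17.9°/1.667 = 1.809 m/s².
With constant a from rest, t = √(2L/a) = √(2·3.65/1.809) ≈ 2.01 s.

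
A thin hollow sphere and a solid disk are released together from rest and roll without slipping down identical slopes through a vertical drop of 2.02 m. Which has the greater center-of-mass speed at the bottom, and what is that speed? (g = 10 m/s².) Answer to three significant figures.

the solid disk, at v ≈ 5.19 m/s

For rolling without slipping, Mgh = ½(1+k)Mv² where k = I/(MR²), so v = √(2gh/(1+k)).
Thin hollow sphere: k = 2/3, giving v = √(2×10×2.02/1.667) = 4.923 m/s.
Solid disk: k = 0.5, giving v = √(2×10×2.02/1.5) = 5.19 m/s.
The smaller k wins: the solid disk, at ≈ 5.19 m/s.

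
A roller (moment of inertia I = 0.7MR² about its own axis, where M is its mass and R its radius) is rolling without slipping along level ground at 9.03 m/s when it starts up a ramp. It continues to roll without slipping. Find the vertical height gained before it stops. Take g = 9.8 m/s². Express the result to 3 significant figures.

h ≈ 7.07 m

For this body I = 0.7MR², i.e. k = I/(MR²) = 0.7.
The rolling condition ω = v/R makes the rotational term ½I(v/R)² = ½kMv², so KE_total = ½(1+k)Mv² = (17/20)Mv².
At the top the kinetic energy is zero, so (17/20)Mv₀² = Mgh.
Thus h = (1+k)v₀²/(2g) = 1.7 × 9.03² / (2 × 9.8) ≈ 7.07 m.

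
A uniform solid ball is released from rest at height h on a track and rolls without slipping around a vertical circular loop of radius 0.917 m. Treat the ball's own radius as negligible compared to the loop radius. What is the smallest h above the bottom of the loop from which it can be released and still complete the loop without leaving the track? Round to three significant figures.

For this body I = (2/5)MR², i.e. k = I/(MR²) = 0.4.
At the top, contact is just lost when gravity alone supplies the centripetal force: Mg = Mv_top²/r, i.e. v_top² = gr.
With ω = v/R, the kinetic energy at speed v is ½(1+k)Mv² = (7/10)Mv².
Energy conservation from release (height h) to the top (height 2r): Mgh = Mg(2r) + (7/10)M·gr.
Thus h_min = 2r + (1+k)r/2 = r(2 + 1.4/2) = 0.917 × 2.7 ≈ 2.48 m.

h_min ≈ 2.48 m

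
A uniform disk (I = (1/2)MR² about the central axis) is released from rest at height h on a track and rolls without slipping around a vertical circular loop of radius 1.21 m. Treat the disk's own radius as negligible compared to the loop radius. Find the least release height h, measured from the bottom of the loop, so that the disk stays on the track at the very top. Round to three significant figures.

h_min ≈ 3.33 m

For this body I = (1/2)MR², i.e. k = I/(MR²) = 0.5.
At the top, contact is just lost when gravity alone supplies the centripetal force: Mg = Mv_top²/r, i.e. v_top² = gr.
With ω = v/R, the kinetic energy at speed v is ½(1+k)Mv² = (3/4)Mv².
Energy conservation from release (height h) to the top (height 2r): Mgh = Mg(2r) + (3/4)M·gr.
Thus h_min = 2r + (1+k)r/2 = r(2 + 1.5/2) = 1.21 × 2.75 ≈ 3.33 m.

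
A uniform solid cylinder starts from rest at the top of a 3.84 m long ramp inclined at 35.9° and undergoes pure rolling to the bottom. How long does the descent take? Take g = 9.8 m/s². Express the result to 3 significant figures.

With I = (1/2)MR², the ratio k = I/(MR²) is 0.5.
Along the incline Mg sinθ − f = Ma, and torque about the center fR = Iα = kMR²(a/R) gives f = kMa.
Hence a = g sinθ/(1+k) = 9.8×sin35.9°/1.5 = 3.831 m/s².
With constant a from rest, t = √(2L/a) = √(2·3.84/3.831) ≈ 1.42 s.

t ≈ 1.42 s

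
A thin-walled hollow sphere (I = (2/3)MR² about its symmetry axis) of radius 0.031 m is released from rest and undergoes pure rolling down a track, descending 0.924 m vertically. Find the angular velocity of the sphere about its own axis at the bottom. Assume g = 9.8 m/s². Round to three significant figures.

ω ≈ 106 rad/s

With I = (2/3)MR², the ratio k = I/(MR²) is 2/3.
The rolling condition ω = v/R makes the rotational term ½I(v/R)² = ½kMv², so KE_total = ½(1+k)Mv² = (5/6)Mv².
Energy conservation Mgh = ½(1+k)Mv² gives v = √(2gh/(1+k)) = √(2 × 9.8 × 0.924 / 1.667) = 3.296 m/s.
The angular speed follows from ω = v/R = 3.296/0.031 ≈ 106 rad/s.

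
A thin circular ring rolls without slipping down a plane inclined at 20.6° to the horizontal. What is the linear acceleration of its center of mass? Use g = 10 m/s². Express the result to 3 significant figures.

a ≈ 1.76 m/s²

For this body I = MR², i.e. k = I/(MR²) = 1.
Newton's second law down the slope: Mg sinθ − f = Ma. The torque equation fR = Iα (with α = a/R) gives f = kMa.
Eliminating f: Mg sinθ = (1+k)Ma, so a = g sinθ/(1+k) = 10 × sin20.6° / 2 ≈ 1.76 m/s².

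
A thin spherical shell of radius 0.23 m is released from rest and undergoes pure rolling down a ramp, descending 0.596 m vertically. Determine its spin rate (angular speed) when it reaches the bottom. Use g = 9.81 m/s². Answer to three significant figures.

ω ≈ 11.5 rad/s

The moment of inertia is (2/3)MR², giving k ≡ I/(MR²) = 2/3.
Since it rolls without slipping, ω = v/R and KE = ½Mv² + ½Iω² = ½(1+k)Mv² = (5/6)Mv².
Energy conservation Mgh = ½(1+k)Mv² gives v = √(2gh/(1+k)) = √(2 × 9.81 × 0.596 / 1.667) = 2.649 m/s.
Then ω = v/R = 2.649 / 0.23 ≈ 11.5 rad/s.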